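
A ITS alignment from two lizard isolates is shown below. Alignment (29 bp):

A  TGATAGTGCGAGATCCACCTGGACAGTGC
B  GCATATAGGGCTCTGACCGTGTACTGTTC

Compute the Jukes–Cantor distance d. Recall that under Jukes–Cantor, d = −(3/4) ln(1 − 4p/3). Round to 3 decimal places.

0.878

The sequences differ at 15 of 29 sites, so p = 15/29 ≈ 0.517241.
d = −(3/4) ln(1 − 4p/3) = −0.75 ln(1 − 0.689655) = −0.75 ln(0.310345)
  = −0.75 × (-1.170071) = 0.877553 substitutions/site.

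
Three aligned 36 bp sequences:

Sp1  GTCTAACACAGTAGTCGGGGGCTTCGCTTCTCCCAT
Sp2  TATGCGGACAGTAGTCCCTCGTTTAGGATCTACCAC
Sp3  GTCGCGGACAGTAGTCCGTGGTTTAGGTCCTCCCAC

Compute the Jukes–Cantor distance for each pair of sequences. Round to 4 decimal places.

d(Sp1,Sp2) = 0.7449, d(Sp1,Sp3) = 0.3924, d(Sp2,Sp3) = 0.2635

Sp1–Sp2: 17/36 sites differ → p ≈ 0.472222, d = −0.75 ln(1 − 0.629629) = 0.744938 ≈ 0.7449.
Sp1–Sp3: 11/36 sites differ → p ≈ 0.305556, d = −0.75 ln(1 − 0.407408) = 0.392437 ≈ 0.3924.
Sp2–Sp3: 8/36 sites differ → p ≈ 0.222222, d = −0.75 ln(1 − 0.296296) = 0.263548 ≈ 0.2635.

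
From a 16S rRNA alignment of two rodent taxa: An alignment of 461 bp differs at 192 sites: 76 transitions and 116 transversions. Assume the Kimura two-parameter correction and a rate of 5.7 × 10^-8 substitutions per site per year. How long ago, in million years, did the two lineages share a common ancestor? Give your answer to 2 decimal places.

P = 76/461 ≈ 0.164859 and Q = 116/461 ≈ 0.251627.
Under the Kimura two-parameter model, d = −½ ln(1 − 2P − Q) − ¼ ln(1 − 2Q).
1 − 2P − Q = 0.418655, giving −½ ln(0.418655) = 0.435354.
1 − 2Q = 0.496746, giving −¼ ln(0.496746) = 0.174919.
d = 0.435354 + 0.174919 = 0.610273.
Under a molecular clock d = 2μt, so t = d/(2μ) = 0.610273 / (2 × 5.7 × 10^-8) = 5.35 million years.

5.35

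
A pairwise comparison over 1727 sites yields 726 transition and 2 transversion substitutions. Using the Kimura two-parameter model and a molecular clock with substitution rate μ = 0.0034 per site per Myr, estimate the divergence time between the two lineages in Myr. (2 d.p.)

135.72

P = 726/1727 ≈ 0.420382 and Q = 2/1727 ≈ 0.001158.
Under the Kimura two-parameter model, d = −½ ln(1 − 2P − Q) − ¼ ln(1 − 2Q).
1 − 2P − Q = 0.158078, giving −½ ln(0.158078) = 0.922333.
1 − 2Q = 0.997684, giving −¼ ln(0.997684) = 0.000580.
d = 0.922333 + 0.000580 = 0.922913.
Under a molecular clock d = 2μt, so t = d/(2μ) = 0.922913 / (2 × 0.0034) = 135.72 Myr.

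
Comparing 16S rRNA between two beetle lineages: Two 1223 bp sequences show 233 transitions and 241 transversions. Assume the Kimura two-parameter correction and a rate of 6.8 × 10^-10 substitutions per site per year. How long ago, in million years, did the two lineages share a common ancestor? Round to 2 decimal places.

P = 233/1223 ≈ 0.190515 and Q = 241/1223 ≈ 0.197056.
Under the Kimura two-parameter model, d = −½ ln(1 − 2P − Q) − ¼ ln(1 − 2Q).
1 − 2P − Q = 0.421914, giving −½ ln(0.421914) = 0.431477.
1 − 2Q = 0.605888, giving −¼ ln(0.605888) = 0.125265.
d = 0.431477 + 0.125265 = 0.556742.
Under a molecular clock d = 2μt, so t = d/(2μ) = 0.556742 / (2 × 6.8 × 10^-10) = 409.37 million years.

409.37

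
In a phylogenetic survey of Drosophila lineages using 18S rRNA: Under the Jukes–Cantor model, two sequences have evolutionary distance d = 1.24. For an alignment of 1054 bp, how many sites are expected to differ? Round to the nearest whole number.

Invert JC69: p = (3/4)(1 − e^(−4d/3)) = 0.75 × (1 − e^(-1.653333)) = 0.75 × (1 − 0.191411) = 0.606442.
Expected differing sites = pL ≈ 0.606442 × 1054 = 639.189868 ≈ 639.

639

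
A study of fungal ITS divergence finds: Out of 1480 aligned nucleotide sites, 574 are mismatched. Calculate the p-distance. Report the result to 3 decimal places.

0.388

p = 574/1480 = 0.387837… ≈ 0.388 (to 3 d.p.).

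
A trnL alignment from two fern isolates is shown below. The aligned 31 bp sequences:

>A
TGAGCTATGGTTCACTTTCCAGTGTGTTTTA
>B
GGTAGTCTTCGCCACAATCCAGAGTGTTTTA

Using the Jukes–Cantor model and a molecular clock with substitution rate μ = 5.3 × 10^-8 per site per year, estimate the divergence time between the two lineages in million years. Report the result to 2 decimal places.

The sequences differ at 12 of 31 sites, so p = 12/31 ≈ 0.387097.
d = −(3/4) ln(1 − 4p/3) = −0.75 ln(1 − 0.516129) = −0.75 ln(0.483871)
  = −0.75 × (-0.725937) = 0.544453 substitutions/site.
Under a molecular clock d = 2μt, so t = d/(2μ) = 0.544453 / (2 × 5.3 × 10^-8) = 5.14 million years.

5.14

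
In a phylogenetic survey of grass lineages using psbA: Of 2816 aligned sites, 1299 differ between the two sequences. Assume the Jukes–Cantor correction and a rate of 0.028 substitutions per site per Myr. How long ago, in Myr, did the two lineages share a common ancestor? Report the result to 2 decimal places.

12.79

p = 1299/2816 ≈ 0.461293.
d = −(3/4) ln(1 − 4p/3) = −0.75 ln(1 − 0.615057) = −0.75 ln(0.384943)
  = −0.75 × (-0.954660) = 0.715995 substitutions/site.
Under a molecular clock d = 2μt, so t = d/(2μ) = 0.715995 / (2 × 0.028) = 12.79 Myr.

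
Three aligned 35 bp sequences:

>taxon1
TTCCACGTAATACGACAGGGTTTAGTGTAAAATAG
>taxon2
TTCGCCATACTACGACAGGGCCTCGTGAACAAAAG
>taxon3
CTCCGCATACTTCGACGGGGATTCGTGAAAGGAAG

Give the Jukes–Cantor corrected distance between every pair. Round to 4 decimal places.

d(taxon1,taxon2) = 0.3597, d(taxon1,taxon3) = 0.4582, d(taxon2,taxon3) = 0.3597

taxon1–taxon2: 10/35 sites differ → p ≈ 0.285714, d = −0.75 ln(1 − 0.380952) = 0.359679 ≈ 0.3597.
taxon1–taxon3: 12/35 sites differ → p ≈ 0.342857, d = −0.75 ln(1 − 0.457143) = 0.458182 ≈ 0.4582.
taxon2–taxon3: 10/35 sites differ → p ≈ 0.285714, d = −0.75 ln(1 − 0.380952) = 0.359679 ≈ 0.3597.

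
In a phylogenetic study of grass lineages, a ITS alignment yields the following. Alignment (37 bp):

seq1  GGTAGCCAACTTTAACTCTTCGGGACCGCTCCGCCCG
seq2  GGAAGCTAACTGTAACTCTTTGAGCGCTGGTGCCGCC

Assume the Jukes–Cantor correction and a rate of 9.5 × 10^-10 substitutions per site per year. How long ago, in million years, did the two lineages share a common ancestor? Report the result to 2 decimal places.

The sequences differ at 15 of 37 sites, so p = 15/37 ≈ 0.405405.
d = −(3/4) ln(1 − 4p/3) = −0.75 ln(1 − 0.54054) = −0.75 ln(0.45946)
  = −0.75 × (-0.777703) = 0.583277 substitutions/site.
Under a molecular clock d = 2μt, so t = d/(2μ) = 0.583277 / (2 × 9.5 × 10^-10) = 306.99 million years.

306.99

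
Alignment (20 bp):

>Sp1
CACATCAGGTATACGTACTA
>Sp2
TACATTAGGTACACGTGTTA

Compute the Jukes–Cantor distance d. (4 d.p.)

The sequences differ at 5 of 20 sites (1, 6, 12, 17, 18), so p = 5/20 = 0.25.
d = −(3/4) ln(1 − 4p/3) = −0.75 ln(1 − 0.333333) = −0.75 ln(0.666667)
  = −0.75 × (-0.405465) = 0.304099 substitutions/site.

0.3041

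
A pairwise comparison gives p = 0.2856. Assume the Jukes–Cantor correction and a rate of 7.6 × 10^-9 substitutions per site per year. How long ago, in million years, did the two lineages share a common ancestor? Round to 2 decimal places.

d = −(3/4) ln(1 − 4p/3) = −0.75 ln(1 − 0.3808) = −0.75 ln(0.6192)
  = −0.75 × (-0.479327) = 0.359495 substitutions/site.
Under a molecular clock d = 2μt, so t = d/(2μ) = 0.359495 / (2 × 7.6 × 10^-9) = 23.65 million years.

23.65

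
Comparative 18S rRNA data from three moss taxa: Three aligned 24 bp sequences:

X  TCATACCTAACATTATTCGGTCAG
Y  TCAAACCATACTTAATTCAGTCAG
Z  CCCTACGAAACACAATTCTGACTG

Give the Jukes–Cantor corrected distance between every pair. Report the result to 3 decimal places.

d(X,Y) = 0.304, d(X,Z) = 0.520, d(Y,Z) = 0.608

X–Y: 6/24 sites differ → p = 0.25, d = −0.75 ln(1 − 0.333333) = 0.304098 ≈ 0.304.
X–Z: 9/24 sites differ → p = 0.375, d = −0.75 ln(1 − 0.5) = 0.519860 ≈ 0.520.
Y–Z: 10/24 sites differ → p ≈ 0.416667, d = −0.75 ln(1 − 0.555556) = 0.608198 ≈ 0.608.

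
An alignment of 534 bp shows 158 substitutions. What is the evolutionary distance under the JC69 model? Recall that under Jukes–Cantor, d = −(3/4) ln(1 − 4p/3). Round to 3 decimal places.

p = 158/534 ≈ 0.29588.
d = −(3/4) ln(1 − 4p/3) = −0.75 ln(1 − 0.394507) = −0.75 ln(0.605493)
  = −0.75 × (-0.501712) = 0.376284 substitutions/site.

0.376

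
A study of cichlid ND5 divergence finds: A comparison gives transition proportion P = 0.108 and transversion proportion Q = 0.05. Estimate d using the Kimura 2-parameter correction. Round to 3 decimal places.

0.181

Under the Kimura two-parameter model, d = −½ ln(1 − 2P − Q) − ¼ ln(1 − 2Q).
1 − 2P − Q = 0.734, giving −½ ln(0.734) = 0.154623.
1 − 2Q = 0.9, giving −¼ ln(0.9) = 0.026340.
d = 0.154623 + 0.026340 = 0.180963.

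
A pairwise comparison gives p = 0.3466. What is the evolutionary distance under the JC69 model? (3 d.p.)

0.465

d = −(3/4) ln(1 − 4p/3) = −0.75 ln(1 − 0.462133) = −0.75 ln(0.537867)
  = −0.75 × (-0.620144) = 0.465108 substitutions/site.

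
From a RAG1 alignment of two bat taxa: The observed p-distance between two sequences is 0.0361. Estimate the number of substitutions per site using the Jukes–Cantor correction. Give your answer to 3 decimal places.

0.037

d = −(3/4) ln(1 − 4p/3) = −0.75 ln(1 − 0.048133) = −0.75 ln(0.951867)
  = −0.75 × (-0.049330) = 0.036998 substitutions/site.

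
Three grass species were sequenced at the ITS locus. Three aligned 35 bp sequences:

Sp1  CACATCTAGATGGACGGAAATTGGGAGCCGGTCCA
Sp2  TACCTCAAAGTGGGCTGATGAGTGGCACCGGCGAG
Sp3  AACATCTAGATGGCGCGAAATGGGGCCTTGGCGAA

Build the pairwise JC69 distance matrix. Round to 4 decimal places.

d(Sp1,Sp2) = 0.8681, d(Sp1,Sp3) = 0.4582, d(Sp2,Sp3) = 0.7053

Sp1–Sp2: 18/35 sites differ → p ≈ 0.514286, d = −0.75 ln(1 − 0.685715) = 0.868091 ≈ 0.8681.
Sp1–Sp3: 12/35 sites differ → p ≈ 0.342857, d = −0.75 ln(1 − 0.457143) = 0.458182 ≈ 0.4582.
Sp2–Sp3: 16/35 sites differ → p ≈ 0.457143, d = −0.75 ln(1 − 0.609524) = 0.705292 ≈ 0.7053.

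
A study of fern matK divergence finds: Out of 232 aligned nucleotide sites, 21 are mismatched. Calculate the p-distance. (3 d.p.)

p = 21/232 = 0.090517… ≈ 0.091 (to 3 d.p.).

0.091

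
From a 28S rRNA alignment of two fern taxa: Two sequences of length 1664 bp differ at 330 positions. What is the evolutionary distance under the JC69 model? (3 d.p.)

p = 330/1664 ≈ 0.198317.
d = −(3/4) ln(1 − 4p/3) = −0.75 ln(1 − 0.264423) = −0.75 ln(0.735577)
  = −0.75 × (-0.307100) = 0.230325 substitutions/site.

0.230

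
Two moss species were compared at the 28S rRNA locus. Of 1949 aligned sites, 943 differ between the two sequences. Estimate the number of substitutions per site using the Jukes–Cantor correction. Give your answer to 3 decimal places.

p = 943/1949 ≈ 0.483838.
d = −(3/4) ln(1 − 4p/3) = −0.75 ln(1 − 0.645117) = −0.75 ln(0.354883)
  = −0.75 × (-1.035967) = 0.776975 substitutions/site.

0.777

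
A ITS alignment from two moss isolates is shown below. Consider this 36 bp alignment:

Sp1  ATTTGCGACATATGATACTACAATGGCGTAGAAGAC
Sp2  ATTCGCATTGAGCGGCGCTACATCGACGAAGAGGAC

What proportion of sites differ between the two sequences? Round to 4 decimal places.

The sequences differ at 16 of 36 positions.
p = 16/36 = 0.444444… ≈ 0.4444 (to 4 d.p.).

0.4444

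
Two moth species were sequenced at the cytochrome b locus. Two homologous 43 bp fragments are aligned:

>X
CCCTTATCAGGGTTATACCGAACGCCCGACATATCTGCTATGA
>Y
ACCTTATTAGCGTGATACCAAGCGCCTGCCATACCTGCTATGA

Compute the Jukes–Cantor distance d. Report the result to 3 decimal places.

0.245

The sequences differ at 9 of 43 sites (1, 8, 11, 14, 20, 22, 27, 29, 34), so p = 9/43 ≈ 0.209302.
d = −(3/4) ln(1 − 4p/3) = −0.75 ln(1 − 0.279069) = −0.75 ln(0.720931)
  = −0.75 × (-0.327212) = 0.245409 substitutions/site.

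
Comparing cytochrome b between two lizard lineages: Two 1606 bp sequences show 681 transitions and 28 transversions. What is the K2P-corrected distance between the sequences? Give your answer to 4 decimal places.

1.0120

P = 681/1606 ≈ 0.424035 and Q = 28/1606 ≈ 0.017435.
Under the Kimura two-parameter model, d = −½ ln(1 − 2P − Q) − ¼ ln(1 − 2Q).
1 − 2P − Q = 0.134495, giving −½ ln(0.134495) = 1.003114.
1 − 2Q = 0.96513, giving −¼ ln(0.96513) = 0.008873.
d = 1.003114 + 0.008873 = 1.011987.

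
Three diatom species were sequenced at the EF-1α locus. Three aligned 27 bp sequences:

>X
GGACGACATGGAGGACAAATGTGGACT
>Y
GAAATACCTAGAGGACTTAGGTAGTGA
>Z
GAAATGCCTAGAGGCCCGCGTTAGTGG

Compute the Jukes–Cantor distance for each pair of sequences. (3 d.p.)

X–Y: 12/27 sites differ → p ≈ 0.444444, d = −0.75 ln(1 − 0.592592) = 0.673455 ≈ 0.673.
X–Z: 16/27 sites differ → p ≈ 0.592593, d = −0.75 ln(1 − 0.790124) = 1.170929 ≈ 1.171.
Y–Z: 7/27 sites differ → p ≈ 0.259259, d = −0.75 ln(1 − 0.345679) = 0.318118 ≈ 0.318.

d(X,Y) = 0.673, d(X,Z) = 1.171, d(Y,Z) = 0.318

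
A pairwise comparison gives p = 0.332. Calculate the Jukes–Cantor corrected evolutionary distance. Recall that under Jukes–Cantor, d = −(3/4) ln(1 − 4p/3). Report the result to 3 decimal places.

0.438

d = −(3/4) ln(1 − 4p/3) = −0.75 ln(1 − 0.442667) = −0.75 ln(0.557333)
  = −0.75 × (-0.584592) = 0.438444 substitutions/site.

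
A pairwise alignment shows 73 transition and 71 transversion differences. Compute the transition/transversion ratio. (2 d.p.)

R = 73/71 = 1.028169… ≈ 1.03 (to 2 d.p.).

1.03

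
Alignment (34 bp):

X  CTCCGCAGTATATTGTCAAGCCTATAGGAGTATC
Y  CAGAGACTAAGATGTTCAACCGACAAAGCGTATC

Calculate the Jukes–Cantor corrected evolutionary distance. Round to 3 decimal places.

The sequences differ at 17 of 34 sites, so p = 17/34 = 0.5.
d = −(3/4) ln(1 − 4p/3) = −0.75 ln(1 − 0.666667) = −0.75 ln(0.333333)
  = −0.75 × (-1.098613) = 0.823960 substitutions/site.

0.824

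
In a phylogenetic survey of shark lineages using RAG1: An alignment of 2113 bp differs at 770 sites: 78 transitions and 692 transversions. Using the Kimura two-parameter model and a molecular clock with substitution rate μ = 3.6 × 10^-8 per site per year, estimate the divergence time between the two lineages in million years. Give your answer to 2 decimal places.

P = 78/2113 ≈ 0.036914 and Q = 692/2113 ≈ 0.327496.
Under the Kimura two-parameter model, d = −½ ln(1 − 2P − Q) − ¼ ln(1 − 2Q).
1 − 2P − Q = 0.598676, giving −½ ln(0.598676) = 0.256517.
1 − 2Q = 0.345008, giving −¼ ln(0.345008) = 0.266047.
d = 0.256517 + 0.266047 = 0.522564.
Under a molecular clock d = 2μt, so t = d/(2μ) = 0.522564 / (2 × 3.6 × 10^-8) = 7.26 million years.

7.26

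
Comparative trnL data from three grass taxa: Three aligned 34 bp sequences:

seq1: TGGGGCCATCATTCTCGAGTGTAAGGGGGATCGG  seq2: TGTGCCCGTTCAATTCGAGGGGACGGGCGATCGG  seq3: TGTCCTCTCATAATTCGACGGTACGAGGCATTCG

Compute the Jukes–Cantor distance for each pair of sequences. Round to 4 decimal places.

d(seq1,seq2) = 0.4770, d(seq1,seq3) = 0.9178, d(seq2,seq3) = 0.5347

seq1–seq2: 12/34 sites differ → p ≈ 0.352941, d = −0.75 ln(1 − 0.470588) = 0.476991 ≈ 0.4770.
seq1–seq3: 18/34 sites differ → p ≈ 0.529412, d = −0.75 ln(1 − 0.705883) = 0.917833 ≈ 0.9178.
seq2–seq3: 13/34 sites differ → p ≈ 0.382353, d = −0.75 ln(1 − 0.509804) = 0.534712 ≈ 0.5347.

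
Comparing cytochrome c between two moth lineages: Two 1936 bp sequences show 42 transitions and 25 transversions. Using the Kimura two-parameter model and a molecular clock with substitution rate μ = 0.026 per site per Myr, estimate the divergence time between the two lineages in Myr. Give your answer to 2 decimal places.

0.68

P = 42/1936 ≈ 0.021694 and Q = 25/1936 ≈ 0.012913.
Under the Kimura two-parameter model, d = −½ ln(1 − 2P − Q) − ¼ ln(1 − 2Q).
1 − 2P − Q = 0.943699, giving −½ ln(0.943699) = 0.028974.
1 − 2Q = 0.974174, giving −¼ ln(0.974174) = 0.006541.
d = 0.028974 + 0.006541 = 0.035515.
Under a molecular clock d = 2μt, so t = d/(2μ) = 0.035515 / (2 × 0.026) = 0.68 Myr.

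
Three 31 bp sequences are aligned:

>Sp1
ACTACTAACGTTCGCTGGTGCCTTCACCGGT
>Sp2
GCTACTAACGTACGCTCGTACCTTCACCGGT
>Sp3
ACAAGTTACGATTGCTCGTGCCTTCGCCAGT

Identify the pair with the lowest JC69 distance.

Sp1 and Sp2

Sp1–Sp2: 4/31 differ, p = 0.129, d = 0.142.
Sp1–Sp3: 8/31 differ, p = 0.258, d = 0.316.
Sp2–Sp3: 10/31 differ, p = 0.323, d = 0.422.
The smallest distance is between Sp1 and Sp2.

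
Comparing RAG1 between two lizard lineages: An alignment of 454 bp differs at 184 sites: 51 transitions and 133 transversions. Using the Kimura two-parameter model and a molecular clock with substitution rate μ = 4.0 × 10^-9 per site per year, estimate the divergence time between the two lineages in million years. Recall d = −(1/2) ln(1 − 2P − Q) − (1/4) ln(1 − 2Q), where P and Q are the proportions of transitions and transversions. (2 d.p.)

73.12

P = 51/454 ≈ 0.112335 and Q = 133/454 ≈ 0.292952.
Under the Kimura two-parameter model, d = −½ ln(1 − 2P − Q) − ¼ ln(1 − 2Q).
1 − 2P − Q = 0.482378, giving −½ ln(0.482378) = 0.364514.
1 − 2Q = 0.414096, giving −¼ ln(0.414096) = 0.220414.
d = 0.364514 + 0.220414 = 0.584928.
Under a molecular clock d = 2μt, so t = d/(2μ) = 0.584928 / (2 × 4.0 × 10^-9) = 73.12 million years.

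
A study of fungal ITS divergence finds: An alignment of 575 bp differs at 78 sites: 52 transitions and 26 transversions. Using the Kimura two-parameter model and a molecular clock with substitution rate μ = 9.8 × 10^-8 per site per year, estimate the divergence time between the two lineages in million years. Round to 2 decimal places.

P = 52/575 ≈ 0.090435 and Q = 26/575 ≈ 0.045217.
Under the Kimura two-parameter model, d = −½ ln(1 − 2P − Q) − ¼ ln(1 − 2Q).
1 − 2P − Q = 0.773913, giving −½ ln(0.773913) = 0.128148.
1 − 2Q = 0.909566, giving −¼ ln(0.909566) = 0.023697.
d = 0.128148 + 0.023697 = 0.151845.
Under a molecular clock d = 2μt, so t = d/(2μ) = 0.151845 / (2 × 9.8 × 10^-8) = 0.77 million years.

0.77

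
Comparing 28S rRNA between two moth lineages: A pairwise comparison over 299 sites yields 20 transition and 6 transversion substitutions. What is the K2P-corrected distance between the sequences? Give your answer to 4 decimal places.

P = 20/299 ≈ 0.06689 and Q = 6/299 ≈ 0.020067.
Under the Kimura two-parameter model, d = −½ ln(1 − 2P − Q) − ¼ ln(1 − 2Q).
1 − 2P − Q = 0.846153, giving −½ ln(0.846153) = 0.083528.
1 − 2Q = 0.959866, giving −¼ ln(0.959866) = 0.010240.
d = 0.083528 + 0.010240 = 0.093768.

0.0938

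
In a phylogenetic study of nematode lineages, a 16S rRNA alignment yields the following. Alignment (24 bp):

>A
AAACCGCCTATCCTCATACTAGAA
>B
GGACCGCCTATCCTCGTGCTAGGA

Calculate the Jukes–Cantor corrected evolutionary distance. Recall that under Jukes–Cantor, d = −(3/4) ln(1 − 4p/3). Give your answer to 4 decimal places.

0.2441

The sequences differ at 5 of 24 sites (1, 2, 16, 18, 23), so p = 5/24 ≈ 0.208333.
d = −(3/4) ln(1 − 4p/3) = −0.75 ln(1 − 0.277777) = −0.75 ln(0.722223)
  = −0.75 × (-0.325421) = 0.244066 substitutions/site.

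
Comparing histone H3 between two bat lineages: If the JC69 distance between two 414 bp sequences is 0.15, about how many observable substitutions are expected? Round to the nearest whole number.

Invert JC69: p = (3/4)(1 − e^(−4d/3)) = 0.75 × (1 − e^(-0.2)) = 0.75 × (1 − 0.818731) = 0.135952.
Expected differing sites = pL ≈ 0.135952 × 414 = 56.284128 ≈ 56.

56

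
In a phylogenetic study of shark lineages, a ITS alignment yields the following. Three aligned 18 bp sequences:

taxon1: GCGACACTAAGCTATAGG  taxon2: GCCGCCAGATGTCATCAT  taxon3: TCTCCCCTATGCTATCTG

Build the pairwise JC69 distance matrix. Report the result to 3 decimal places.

taxon1–taxon2: 11/18 sites differ → p ≈ 0.611111, d = −0.75 ln(1 − 0.814815) = 1.264800 ≈ 1.265.
taxon1–taxon3: 7/18 sites differ → p ≈ 0.388889, d = −0.75 ln(1 − 0.518519) = 0.548166 ≈ 0.548.
taxon2–taxon3: 9/18 sites differ → p = 0.5, d = −0.75 ln(1 − 0.666667) = 0.823960 ≈ 0.824.

d(taxon1,taxon2) = 1.265, d(taxon1,taxon3) = 0.548, d(taxon2,taxon3) = 0.824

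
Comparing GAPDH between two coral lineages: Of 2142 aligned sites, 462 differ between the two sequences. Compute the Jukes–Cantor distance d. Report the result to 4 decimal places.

p = 462/2142 ≈ 0.215686.
d = −(3/4) ln(1 − 4p/3) = −0.75 ln(1 − 0.287581) = −0.75 ln(0.712419)
  = −0.75 × (-0.339089) = 0.254317 substitutions/site.

0.2543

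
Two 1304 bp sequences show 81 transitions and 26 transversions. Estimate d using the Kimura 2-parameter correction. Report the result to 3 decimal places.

0.088

P = 81/1304 ≈ 0.062117 and Q = 26/1304 ≈ 0.019939.
Under the Kimura two-parameter model, d = −½ ln(1 − 2P − Q) − ¼ ln(1 − 2Q).
1 − 2P − Q = 0.855827, giving −½ ln(0.855827) = 0.077844.
1 − 2Q = 0.960122, giving −¼ ln(0.960122) = 0.010174.
d = 0.077844 + 0.010174 = 0.088018.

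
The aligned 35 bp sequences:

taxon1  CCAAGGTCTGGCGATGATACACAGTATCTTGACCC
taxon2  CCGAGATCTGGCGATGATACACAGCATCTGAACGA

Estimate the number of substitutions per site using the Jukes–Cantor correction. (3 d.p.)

The sequences differ at 7 of 35 sites (3, 6, 25, 30, 31, 34, 35), so p = 7/35 = 0.2.
d = −(3/4) ln(1 − 4p/3) = −0.75 ln(1 − 0.266667) = −0.75 ln(0.733333)
  = −0.75 × (-0.310155) = 0.232616 substitutions/site.

0.233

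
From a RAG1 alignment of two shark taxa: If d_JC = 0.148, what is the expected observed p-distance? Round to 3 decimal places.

0.134

p = (3/4)(1 − e^(−4d/3)) = 0.75 × (1 − e^(-0.197333)) = 0.75 × (1 − 0.820917) = 0.134312.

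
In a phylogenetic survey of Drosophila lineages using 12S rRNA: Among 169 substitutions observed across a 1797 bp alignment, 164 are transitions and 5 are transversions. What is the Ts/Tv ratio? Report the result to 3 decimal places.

32.800

R = 164/5 = 32.800.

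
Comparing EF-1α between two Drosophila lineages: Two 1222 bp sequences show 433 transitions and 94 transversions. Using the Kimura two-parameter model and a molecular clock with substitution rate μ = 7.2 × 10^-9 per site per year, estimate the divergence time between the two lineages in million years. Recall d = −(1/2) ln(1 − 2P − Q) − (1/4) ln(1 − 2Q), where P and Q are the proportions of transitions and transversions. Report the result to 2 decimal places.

P = 433/1222 ≈ 0.354337 and Q = 94/1222 ≈ 0.076923.
Under the Kimura two-parameter model, d = −½ ln(1 − 2P − Q) − ¼ ln(1 − 2Q).
1 − 2P − Q = 0.214403, giving −½ ln(0.214403) = 0.769949.
1 − 2Q = 0.846154, giving −¼ ln(0.846154) = 0.041763.
d = 0.769949 + 0.041763 = 0.811712.
Under a molecular clock d = 2μt, so t = d/(2μ) = 0.811712 / (2 × 7.2 × 10^-9) = 56.37 million years.

56.37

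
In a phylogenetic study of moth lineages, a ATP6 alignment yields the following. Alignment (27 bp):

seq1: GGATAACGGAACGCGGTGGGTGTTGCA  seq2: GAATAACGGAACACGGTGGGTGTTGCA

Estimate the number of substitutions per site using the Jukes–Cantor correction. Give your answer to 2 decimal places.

0.08

The sequences differ at 2 of 27 sites (2, 13), so p = 2/27 ≈ 0.074074.
d = −(3/4) ln(1 − 4p/3) = −0.75 ln(1 − 0.098765) = −0.75 ln(0.901235)
  = −0.75 × (-0.103989) = 0.077992 substitutions/site.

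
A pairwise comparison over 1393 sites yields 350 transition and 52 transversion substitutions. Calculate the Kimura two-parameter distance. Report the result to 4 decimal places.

P = 350/1393 ≈ 0.251256 and Q = 52/1393 ≈ 0.03733.
Under the Kimura two-parameter model, d = −½ ln(1 − 2P − Q) − ¼ ln(1 − 2Q).
1 − 2P − Q = 0.460158, giving −½ ln(0.460158) = 0.388093.
1 − 2Q = 0.92534, giving −¼ ln(0.92534) = 0.019399.
d = 0.388093 + 0.019399 = 0.407492.

0.4075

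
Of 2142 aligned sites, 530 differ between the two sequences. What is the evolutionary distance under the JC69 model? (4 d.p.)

p = 530/2142 ≈ 0.247432.
d = −(3/4) ln(1 − 4p/3) = −0.75 ln(1 − 0.329909) = −0.75 ln(0.670091)
  = −0.75 × (-0.400342) = 0.300257 substitutions/site.

0.3003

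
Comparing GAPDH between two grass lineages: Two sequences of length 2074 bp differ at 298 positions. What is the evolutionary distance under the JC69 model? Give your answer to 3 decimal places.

0.160

p = 298/2074 ≈ 0.143684.
d = −(3/4) ln(1 − 4p/3) = −0.75 ln(1 − 0.191579) = −0.75 ln(0.808421)
  = −0.75 × (-0.212672) = 0.159504 substitutions/site.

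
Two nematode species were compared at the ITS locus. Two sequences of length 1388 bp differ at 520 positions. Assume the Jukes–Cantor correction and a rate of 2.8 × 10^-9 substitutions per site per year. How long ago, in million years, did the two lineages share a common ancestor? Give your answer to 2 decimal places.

92.70

p = 520/1388 ≈ 0.37464.
d = −(3/4) ln(1 − 4p/3) = −0.75 ln(1 − 0.49952) = −0.75 ln(0.50048)
  = −0.75 × (-0.692188) = 0.519141 substitutions/site.
Under a molecular clock d = 2μt, so t = d/(2μ) = 0.519141 / (2 × 2.8 × 10^-9) = 92.70 million years.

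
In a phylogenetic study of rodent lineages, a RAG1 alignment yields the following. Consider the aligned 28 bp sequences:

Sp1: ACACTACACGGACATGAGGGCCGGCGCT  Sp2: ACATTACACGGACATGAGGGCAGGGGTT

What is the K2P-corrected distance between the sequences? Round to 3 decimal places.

0.159

Of 28 sites, 2 differences are transitions and 2 are transversions, so P = 2/28 ≈ 0.071429 and Q = 2/28 ≈ 0.071429.
Under the Kimura two-parameter model, d = −½ ln(1 − 2P − Q) − ¼ ln(1 − 2Q).
1 − 2P − Q = 0.785713, giving −½ ln(0.785713) = 0.120582.
1 − 2Q = 0.857142, giving −¼ ln(0.857142) = 0.038538.
d = 0.120582 + 0.038538 = 0.159120.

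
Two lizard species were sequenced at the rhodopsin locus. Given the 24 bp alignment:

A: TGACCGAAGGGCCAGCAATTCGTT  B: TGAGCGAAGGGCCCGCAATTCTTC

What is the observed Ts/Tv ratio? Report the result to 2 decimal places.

0.33

Transitions are A↔G and C↔T; transversions are all other mismatches.
Transitions: 1. Transversions: 3.
R = 1/3 = 0.333333… ≈ 0.33 (to 2 d.p.).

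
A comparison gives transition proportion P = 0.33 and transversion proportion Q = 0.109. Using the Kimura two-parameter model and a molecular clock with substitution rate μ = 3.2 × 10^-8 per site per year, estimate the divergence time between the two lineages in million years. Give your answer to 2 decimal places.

Under the Kimura two-parameter model, d = −½ ln(1 − 2P − Q) − ¼ ln(1 − 2Q).
1 − 2P − Q = 0.231, giving −½ ln(0.231) = 0.732669.
1 − 2Q = 0.782, giving −¼ ln(0.782) = 0.061475.
d = 0.732669 + 0.061475 = 0.794144.
Under a molecular clock d = 2μt, so t = d/(2μ) = 0.794144 / (2 × 3.2 × 10^-8) = 12.41 million years.

12.41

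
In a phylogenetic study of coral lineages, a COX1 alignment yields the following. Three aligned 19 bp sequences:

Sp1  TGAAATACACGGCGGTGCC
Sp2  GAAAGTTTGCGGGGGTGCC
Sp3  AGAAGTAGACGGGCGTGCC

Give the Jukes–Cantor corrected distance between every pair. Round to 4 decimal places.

d(Sp1,Sp2) = 0.5068, d(Sp1,Sp3) = 0.3241, d(Sp2,Sp3) = 0.4099

Sp1–Sp2: 7/19 sites differ → p ≈ 0.368421, d = −0.75 ln(1 − 0.491228) = 0.506816 ≈ 0.5068.
Sp1–Sp3: 5/19 sites differ → p ≈ 0.263158, d = −0.75 ln(1 − 0.350877) = 0.324100 ≈ 0.3241.
Sp2–Sp3: 6/19 sites differ → p ≈ 0.315789, d = −0.75 ln(1 − 0.421052) = 0.409907 ≈ 0.4099.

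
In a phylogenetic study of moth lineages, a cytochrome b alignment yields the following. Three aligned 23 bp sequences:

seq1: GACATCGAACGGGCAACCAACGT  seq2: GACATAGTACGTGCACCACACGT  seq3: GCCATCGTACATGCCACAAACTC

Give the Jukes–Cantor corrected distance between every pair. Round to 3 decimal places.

d(seq1,seq2) = 0.321, d(seq1,seq3) = 0.467, d(seq2,seq3) = 0.467

seq1–seq2: 6/23 sites differ → p ≈ 0.26087, d = −0.75 ln(1 − 0.347827) = 0.320584 ≈ 0.321.
seq1–seq3: 8/23 sites differ → p ≈ 0.347826, d = −0.75 ln(1 − 0.463768) = 0.467391 ≈ 0.467.
seq2–seq3: 8/23 sites differ → p ≈ 0.347826, d = −0.75 ln(1 − 0.463768) = 0.467391 ≈ 0.467.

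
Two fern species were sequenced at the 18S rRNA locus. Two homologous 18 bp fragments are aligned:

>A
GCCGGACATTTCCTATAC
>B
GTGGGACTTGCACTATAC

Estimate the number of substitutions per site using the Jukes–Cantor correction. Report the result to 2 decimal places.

The sequences differ at 6 of 18 sites (2, 3, 8, 10, 11, 12), so p = 6/18 ≈ 0.333333.
d = −(3/4) ln(1 − 4p/3) = −0.75 ln(1 − 0.444444) = −0.75 ln(0.555556)
  = −0.75 × (-0.587786) = 0.440840 substitutions/site.

0.44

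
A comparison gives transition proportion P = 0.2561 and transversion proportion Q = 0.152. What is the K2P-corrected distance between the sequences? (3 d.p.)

Under the Kimura two-parameter model, d = −½ ln(1 − 2P − Q) − ¼ ln(1 − 2Q).
1 − 2P − Q = 0.3358, giving −½ ln(0.3358) = 0.545620.
1 − 2Q = 0.696, giving −¼ ln(0.696) = 0.090601.
d = 0.545620 + 0.090601 = 0.636221.

0.636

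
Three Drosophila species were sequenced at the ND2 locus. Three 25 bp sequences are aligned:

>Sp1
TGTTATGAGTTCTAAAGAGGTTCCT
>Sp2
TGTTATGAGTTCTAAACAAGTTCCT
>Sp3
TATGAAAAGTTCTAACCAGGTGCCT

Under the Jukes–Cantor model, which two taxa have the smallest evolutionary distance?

Sp1–Sp2: 2/25 differ, p = 0.080, d = 0.085.
Sp1–Sp3: 7/25 differ, p = 0.280, d = 0.351.
Sp2–Sp3: 7/25 differ, p = 0.280, d = 0.351.
The smallest distance is between Sp1 and Sp2.

Sp1 and Sp2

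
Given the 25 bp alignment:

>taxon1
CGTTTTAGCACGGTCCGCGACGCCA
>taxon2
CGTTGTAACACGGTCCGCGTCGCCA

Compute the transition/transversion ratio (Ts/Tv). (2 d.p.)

Transitions are A↔G and C↔T; transversions are all other mismatches.
Transitions: 1. Transversions: 2.
R = 1/2 = 0.50.

0.50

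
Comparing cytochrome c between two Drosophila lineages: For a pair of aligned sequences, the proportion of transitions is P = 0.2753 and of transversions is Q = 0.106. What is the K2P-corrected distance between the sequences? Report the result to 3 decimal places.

Under the Kimura two-parameter model, d = −½ ln(1 − 2P − Q) − ¼ ln(1 − 2Q).
1 − 2P − Q = 0.3434, giving −½ ln(0.3434) = 0.534430.
1 − 2Q = 0.788, giving −¼ ln(0.788) = 0.059564.
d = 0.534430 + 0.059564 = 0.593994.

0.594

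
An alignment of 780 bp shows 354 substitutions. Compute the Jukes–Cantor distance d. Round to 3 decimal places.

0.697

p = 354/780 ≈ 0.453846.
d = −(3/4) ln(1 − 4p/3) = −0.75 ln(1 − 0.605128) = −0.75 ln(0.394872)
  = −0.75 × (-0.929194) = 0.696896 substitutions/site.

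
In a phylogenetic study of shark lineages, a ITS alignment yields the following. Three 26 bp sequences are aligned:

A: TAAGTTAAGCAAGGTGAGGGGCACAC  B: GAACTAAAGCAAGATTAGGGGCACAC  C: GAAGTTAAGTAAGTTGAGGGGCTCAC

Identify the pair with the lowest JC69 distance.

A and C

A–B: 5/26 differ, p = 0.192, d = 0.222.
A–C: 4/26 differ, p = 0.154, d = 0.172.
B–C: 6/26 differ, p = 0.231, d = 0.276.
The smallest distance is between A and C.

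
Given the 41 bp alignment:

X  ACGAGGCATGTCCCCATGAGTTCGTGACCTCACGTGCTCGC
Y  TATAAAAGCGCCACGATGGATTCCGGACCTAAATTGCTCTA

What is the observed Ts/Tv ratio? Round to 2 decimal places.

0.54

Transitions are A↔G and C↔T; transversions are all other mismatches.
Transitions: 7. Transversions: 13.
R = 7/13 = 0.538461… ≈ 0.54 (to 2 d.p.).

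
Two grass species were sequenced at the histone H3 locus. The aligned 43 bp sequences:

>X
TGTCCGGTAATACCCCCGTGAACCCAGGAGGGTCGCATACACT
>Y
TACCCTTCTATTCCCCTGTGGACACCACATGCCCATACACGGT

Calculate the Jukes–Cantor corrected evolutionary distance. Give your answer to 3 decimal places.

0.790

The sequences differ at 21 of 43 sites, so p = 21/43 ≈ 0.488372.
d = −(3/4) ln(1 − 4p/3) = −0.75 ln(1 − 0.651163) = −0.75 ln(0.348837)
  = −0.75 × (-1.053151) = 0.789863 substitutions/site.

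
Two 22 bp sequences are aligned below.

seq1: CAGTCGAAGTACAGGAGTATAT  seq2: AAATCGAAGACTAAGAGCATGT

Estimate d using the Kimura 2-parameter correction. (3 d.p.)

0.527

Of 22 sites, 5 differences are transitions and 3 are transversions, so P = 5/22 ≈ 0.227273 and Q = 3/22 ≈ 0.136364.
Under the Kimura two-parameter model, d = −½ ln(1 − 2P − Q) − ¼ ln(1 − 2Q).
1 − 2P − Q = 0.40909, giving −½ ln(0.40909) = 0.446910.
1 − 2Q = 0.727272, giving −¼ ln(0.727272) = 0.079614.
d = 0.446910 + 0.079614 = 0.526524.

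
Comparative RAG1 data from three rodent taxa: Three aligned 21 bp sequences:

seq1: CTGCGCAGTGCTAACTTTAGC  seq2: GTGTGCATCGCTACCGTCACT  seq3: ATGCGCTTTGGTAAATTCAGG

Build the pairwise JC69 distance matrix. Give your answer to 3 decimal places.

seq1–seq2: 9/21 sites differ → p ≈ 0.428571, d = −0.75 ln(1 − 0.571428) = 0.635472 ≈ 0.635.
seq1–seq3: 7/21 sites differ → p ≈ 0.333333, d = −0.75 ln(1 − 0.444444) = 0.440839 ≈ 0.441.
seq2–seq3: 10/21 sites differ → p ≈ 0.47619, d = −0.75 ln(1 − 0.63492) = 0.755729 ≈ 0.756.

d(seq1,seq2) = 0.635, d(seq1,seq3) = 0.441, d(seq2,seq3) = 0.756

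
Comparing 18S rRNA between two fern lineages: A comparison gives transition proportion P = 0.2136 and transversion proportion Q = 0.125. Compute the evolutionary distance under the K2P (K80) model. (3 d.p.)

Under the Kimura two-parameter model, d = −½ ln(1 − 2P − Q) − ¼ ln(1 − 2Q).
1 − 2P − Q = 0.4478, giving −½ ln(0.4478) = 0.401704.
1 − 2Q = 0.75, giving −¼ ln(0.75) = 0.071921.
d = 0.401704 + 0.071921 = 0.473625.

0.474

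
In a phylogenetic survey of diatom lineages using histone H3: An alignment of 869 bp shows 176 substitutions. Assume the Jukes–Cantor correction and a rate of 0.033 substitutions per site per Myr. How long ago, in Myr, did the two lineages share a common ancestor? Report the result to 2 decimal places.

3.58

p = 176/869 ≈ 0.202532.
d = −(3/4) ln(1 − 4p/3) = −0.75 ln(1 − 0.270043) = −0.75 ln(0.729957)
  = −0.75 × (-0.314770) = 0.236078 substitutions/site.
Under a molecular clock d = 2μt, so t = d/(2μ) = 0.236078 / (2 × 0.033) = 3.58 Myr.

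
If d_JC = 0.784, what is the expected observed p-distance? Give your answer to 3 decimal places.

p = (3/4)(1 − e^(−4d/3)) = 0.75 × (1 − e^(-1.045333)) = 0.75 × (1 − 0.351575) = 0.486319.

0.486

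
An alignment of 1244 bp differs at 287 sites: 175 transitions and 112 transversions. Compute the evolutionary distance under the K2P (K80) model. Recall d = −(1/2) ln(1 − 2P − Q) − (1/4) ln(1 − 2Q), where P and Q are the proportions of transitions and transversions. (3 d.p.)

0.282

P = 175/1244 ≈ 0.140675 and Q = 112/1244 ≈ 0.090032.
Under the Kimura two-parameter model, d = −½ ln(1 − 2P − Q) − ¼ ln(1 − 2Q).
1 − 2P − Q = 0.628618, giving −½ ln(0.628618) = 0.232116.
1 − 2Q = 0.819936, giving −¼ ln(0.819936) = 0.049632.
d = 0.232116 + 0.049632 = 0.281748.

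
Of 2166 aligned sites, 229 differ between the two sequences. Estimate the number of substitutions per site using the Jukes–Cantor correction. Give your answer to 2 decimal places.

0.11

p = 229/2166 ≈ 0.105725.
d = −(3/4) ln(1 − 4p/3) = −0.75 ln(1 − 0.140967) = −0.75 ln(0.859033)
  = −0.75 × (-0.151948) = 0.113961 substitutions/site.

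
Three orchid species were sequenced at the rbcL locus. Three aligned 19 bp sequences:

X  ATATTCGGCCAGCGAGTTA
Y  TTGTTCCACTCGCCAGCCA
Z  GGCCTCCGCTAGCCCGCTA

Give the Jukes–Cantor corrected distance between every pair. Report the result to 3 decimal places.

X–Y: 9/19 sites differ → p ≈ 0.473684, d = −0.75 ln(1 − 0.631579) = 0.748897 ≈ 0.749.
X–Z: 9/19 sites differ → p ≈ 0.473684, d = −0.75 ln(1 − 0.631579) = 0.748897 ≈ 0.749.
Y–Z: 8/19 sites differ → p ≈ 0.421053, d = −0.75 ln(1 − 0.561404) = 0.618132 ≈ 0.618.

d(X,Y) = 0.749, d(X,Z) = 0.749, d(Y,Z) = 0.618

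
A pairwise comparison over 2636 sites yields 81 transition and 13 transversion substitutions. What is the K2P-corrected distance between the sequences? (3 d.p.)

P = 81/2636 ≈ 0.030728 and Q = 13/2636 ≈ 0.004932.
Under the Kimura two-parameter model, d = −½ ln(1 − 2P − Q) − ¼ ln(1 − 2Q).
1 − 2P − Q = 0.933612, giving −½ ln(0.933612) = 0.034347.
1 − 2Q = 0.990136, giving −¼ ln(0.990136) = 0.002478.
d = 0.034347 + 0.002478 = 0.036825.

0.037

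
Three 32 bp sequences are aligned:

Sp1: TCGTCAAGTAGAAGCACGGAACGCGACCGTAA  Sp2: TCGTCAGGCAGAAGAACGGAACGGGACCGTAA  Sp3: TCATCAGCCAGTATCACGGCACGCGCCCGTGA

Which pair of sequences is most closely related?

Sp1 and Sp2

Sp1–Sp2: 4/32 differ, p = 0.125, d = 0.137.
Sp1–Sp3: 9/32 differ, p = 0.281, d = 0.353.
Sp2–Sp3: 9/32 differ, p = 0.281, d = 0.353.
The smallest distance is between Sp1 and Sp2.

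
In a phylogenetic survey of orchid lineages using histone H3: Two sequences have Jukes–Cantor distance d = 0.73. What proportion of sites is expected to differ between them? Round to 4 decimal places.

0.4666

p = (3/4)(1 − e^(−4d/3)) = 0.75 × (1 − e^(-0.973333)) = 0.75 × (1 − 0.377822) = 0.466634.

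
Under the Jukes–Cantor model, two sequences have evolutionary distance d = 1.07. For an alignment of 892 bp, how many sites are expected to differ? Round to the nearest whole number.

508

Invert JC69: p = (3/4)(1 − e^(−4d/3)) = 0.75 × (1 − e^(-1.426667)) = 0.75 × (1 − 0.240108) = 0.569919.
Expected differing sites = pL ≈ 0.569919 × 892 = 508.367748 ≈ 508.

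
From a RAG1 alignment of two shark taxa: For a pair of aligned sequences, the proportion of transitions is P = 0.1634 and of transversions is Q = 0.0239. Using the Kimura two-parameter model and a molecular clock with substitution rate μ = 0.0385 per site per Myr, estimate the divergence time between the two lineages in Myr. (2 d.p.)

2.96

Under the Kimura two-parameter model, d = −½ ln(1 − 2P − Q) − ¼ ln(1 − 2Q).
1 − 2P − Q = 0.6493, giving −½ ln(0.6493) = 0.215930.
1 − 2Q = 0.9522, giving −¼ ln(0.9522) = 0.012245.
d = 0.215930 + 0.012245 = 0.228175.
Under a molecular clock d = 2μt, so t = d/(2μ) = 0.228175 / (2 × 0.0385) = 2.96 Myr.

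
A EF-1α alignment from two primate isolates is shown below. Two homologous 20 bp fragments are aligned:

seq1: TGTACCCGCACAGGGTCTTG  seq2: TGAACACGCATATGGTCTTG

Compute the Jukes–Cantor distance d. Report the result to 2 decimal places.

0.23

The sequences differ at 4 of 20 sites (3, 6, 11, 13), so p = 4/20 = 0.2.
d = −(3/4) ln(1 − 4p/3) = −0.75 ln(1 − 0.266667) = −0.75 ln(0.733333)
  = −0.75 × (-0.310155) = 0.232616 substitutions/site.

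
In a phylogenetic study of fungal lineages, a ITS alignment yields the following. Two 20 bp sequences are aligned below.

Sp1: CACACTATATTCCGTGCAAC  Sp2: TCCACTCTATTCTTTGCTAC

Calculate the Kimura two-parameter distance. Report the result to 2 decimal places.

Of 20 sites, 2 differences are transitions and 4 are transversions, so P = 2/20 = 0.1 and Q = 4/20 = 0.2.
Under the Kimura two-parameter model, d = −½ ln(1 − 2P − Q) − ¼ ln(1 − 2Q).
1 − 2P − Q = 0.6, giving −½ ln(0.6) = 0.255413.
1 − 2Q = 0.6, giving −¼ ln(0.6) = 0.127706.
d = 0.255413 + 0.127706 = 0.383119.

0.38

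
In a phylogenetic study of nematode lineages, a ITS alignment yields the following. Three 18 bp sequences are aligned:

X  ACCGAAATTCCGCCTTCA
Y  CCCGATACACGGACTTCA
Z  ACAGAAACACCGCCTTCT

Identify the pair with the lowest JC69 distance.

X and Z

X–Y: 6/18 differ, p = 0.333, d = 0.441.
X–Z: 4/18 differ, p = 0.222, d = 0.264.
Y–Z: 6/18 differ, p = 0.333, d = 0.441.
The smallest distance is between X and Z.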